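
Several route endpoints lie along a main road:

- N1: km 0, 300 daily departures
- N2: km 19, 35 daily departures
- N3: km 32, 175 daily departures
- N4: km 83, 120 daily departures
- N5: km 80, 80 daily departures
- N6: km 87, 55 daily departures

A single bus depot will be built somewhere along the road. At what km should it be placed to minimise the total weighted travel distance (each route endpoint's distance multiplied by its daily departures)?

x = 32

For a sum of weighted absolute distances on a line, the optimum is the weighted median (not the mean). Total weight W = 765; half-weight = 382.5.
Sort by position and accumulate weight:
  km 0 (N1, w=300) → cum 300
  km 19 (N2, w=35) → cum 335
  km 32 (N3, w=175) → cum 510  ≥ 382.5 → median here
  km 80 (N5, w=80) → cum 590
  km 83 (N4, w=120) → cum 710
  km 87 (N6, w=55) → cum 765
Optimal location: km 32.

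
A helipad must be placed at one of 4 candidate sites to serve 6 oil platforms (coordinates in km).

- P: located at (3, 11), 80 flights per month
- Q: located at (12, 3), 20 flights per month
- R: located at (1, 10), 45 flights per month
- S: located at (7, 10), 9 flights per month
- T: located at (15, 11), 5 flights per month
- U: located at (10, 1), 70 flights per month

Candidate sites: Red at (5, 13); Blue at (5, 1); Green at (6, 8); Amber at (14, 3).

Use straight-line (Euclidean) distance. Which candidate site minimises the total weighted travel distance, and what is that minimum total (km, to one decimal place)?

Green, total 1369.9 km

Total weighted distance at each candidate:
  Red (5, 13): total = 1688.8
  Blue (5, 1): total = 1908.3
  Green (6, 8): total = 1369.9
  Amber (14, 3): total = 2235.0
Minimum is at Green with total 1369.9 km.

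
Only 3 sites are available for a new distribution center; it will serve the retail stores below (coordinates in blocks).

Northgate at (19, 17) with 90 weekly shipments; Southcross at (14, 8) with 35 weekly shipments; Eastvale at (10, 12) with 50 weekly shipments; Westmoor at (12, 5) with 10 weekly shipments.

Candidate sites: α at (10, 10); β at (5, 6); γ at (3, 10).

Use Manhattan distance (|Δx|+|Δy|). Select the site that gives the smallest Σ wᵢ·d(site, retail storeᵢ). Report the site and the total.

α, total 1820 blocks

Total weighted distance at each candidate:
  α (10, 10): total = 1820
  β (5, 6): total = 3265
  γ (3, 10): total = 3115
Minimum is at α with total 1820 blocks.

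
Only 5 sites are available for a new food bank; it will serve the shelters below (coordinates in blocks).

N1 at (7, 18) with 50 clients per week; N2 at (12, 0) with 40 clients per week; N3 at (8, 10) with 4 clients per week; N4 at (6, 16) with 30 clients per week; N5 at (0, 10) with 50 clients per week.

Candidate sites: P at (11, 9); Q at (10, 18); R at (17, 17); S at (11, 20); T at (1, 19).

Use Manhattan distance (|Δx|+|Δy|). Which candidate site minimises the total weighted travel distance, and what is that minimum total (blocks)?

Total weighted distance at each candidate:
  P (11, 9): total = 2026
  Q (10, 18): total = 2070
  R (17, 17): total = 3054
  S (11, 20): total = 2512
  T (1, 19): total = 2354
Minimum is at P with total 2026 blocks.

P, total 2026 blocks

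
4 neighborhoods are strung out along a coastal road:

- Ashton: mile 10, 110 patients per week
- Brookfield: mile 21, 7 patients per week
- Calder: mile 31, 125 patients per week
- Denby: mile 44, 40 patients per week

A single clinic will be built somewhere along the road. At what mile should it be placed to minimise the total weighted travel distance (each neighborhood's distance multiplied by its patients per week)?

x = 31

For a sum of weighted absolute distances on a line, the optimum is the weighted median (not the mean). Total weight W = 282; half-weight = 141.
Sort by position and accumulate weight:
  mile 10 (Ashton, w=110) → cum 110
  mile 21 (Brookfield, w=7) → cum 117
  mile 31 (Calder, w=125) → cum 242  ≥ 141 → median here
  mile 44 (Denby, w=40) → cum 282
Optimal location: mile 31.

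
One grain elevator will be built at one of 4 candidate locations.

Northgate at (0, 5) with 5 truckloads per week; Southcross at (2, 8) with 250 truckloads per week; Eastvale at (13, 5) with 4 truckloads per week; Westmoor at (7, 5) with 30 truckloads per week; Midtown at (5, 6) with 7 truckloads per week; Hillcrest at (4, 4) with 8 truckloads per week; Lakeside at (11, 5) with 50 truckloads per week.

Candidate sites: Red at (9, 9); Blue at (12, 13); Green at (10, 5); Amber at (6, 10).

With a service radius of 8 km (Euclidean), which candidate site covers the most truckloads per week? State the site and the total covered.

Amber, covering 350

Coverage radius r = 8 km; a point is covered iff (Δx)²+(Δy)² ≤ 8² = 64.
  Red (9, 9): covers {Southcross, Eastvale, Westmoor, Midtown, Hillcrest, Lakeside} → 349
  Blue (12, 13): covers {none} → 0
  Green (10, 5): covers {Eastvale, Westmoor, Midtown, Hillcrest, Lakeside} → 99
  Amber (6, 10): covers {Northgate, Southcross, Westmoor, Midtown, Hillcrest, Lakeside} → 350
Maximum coverage at Amber: 350 truckloads per week.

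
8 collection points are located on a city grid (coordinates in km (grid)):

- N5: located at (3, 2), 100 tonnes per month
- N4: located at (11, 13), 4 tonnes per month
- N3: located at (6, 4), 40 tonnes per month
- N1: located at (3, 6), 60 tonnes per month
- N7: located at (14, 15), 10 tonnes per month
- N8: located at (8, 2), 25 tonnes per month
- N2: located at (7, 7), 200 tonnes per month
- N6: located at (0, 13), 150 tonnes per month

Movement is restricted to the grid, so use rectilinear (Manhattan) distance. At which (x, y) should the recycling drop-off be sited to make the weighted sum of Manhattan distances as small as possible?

(3, 7)

Manhattan distance separates: Σwᵢ(|x−xᵢ|+|y−yᵢ|) = Σwᵢ|x−xᵢ| + Σwᵢ|y−yᵢ|, so x and y are optimised independently as 1-D weighted medians.
Total weight W = 589; half = 294.5.
x-coordinate, sorted with cumulative weight:
  x=0 (N6, w=150) cum 150
  x=3 (N5, w=100) cum 250
  x=3 (N1, w=60) cum 310  ← median
  x=6 (N3, w=40) cum 350
  x=7 (N2, w=200) cum 550
  x=8 (N8, w=25) cum 575
  x=11 (N4, w=4) cum 579
  x=14 (N7, w=10) cum 589
⇒ x* = 3
y-coordinate, sorted with cumulative weight:
  y=2 (N5, w=100) cum 100
  y=2 (N8, w=25) cum 125
  y=4 (N3, w=40) cum 165
  y=6 (N1, w=60) cum 225
  y=7 (N2, w=200) cum 425  ← median
  y=13 (N4, w=4) cum 429
  y=13 (N6, w=150) cum 579
  y=15 (N7, w=10) cum 589
⇒ y* = 7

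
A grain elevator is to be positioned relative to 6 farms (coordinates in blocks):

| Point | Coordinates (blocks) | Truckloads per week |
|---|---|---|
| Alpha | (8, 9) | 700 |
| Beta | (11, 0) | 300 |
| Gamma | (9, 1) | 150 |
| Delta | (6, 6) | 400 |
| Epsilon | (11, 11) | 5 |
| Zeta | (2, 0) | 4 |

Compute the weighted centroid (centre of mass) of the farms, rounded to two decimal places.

The minimiser of Σwᵢ‖p−pᵢ‖² is the weighted centroid p* = (Σwᵢpᵢ)/(Σwᵢ).
Σwᵢ = 1559.
Σwᵢxᵢ = 700·8 + 300·11 + 150·9 + 400·6 + 5·11 + 4·2 = 12713.
Σwᵢyᵢ = 700·9 + 300·0 + 150·1 + 400·6 + 5·11 + 4·0 = 8905.
x* = 12713/1559 = 8.15, y* = 8905/1559 = 5.71.

(8.15, 5.71)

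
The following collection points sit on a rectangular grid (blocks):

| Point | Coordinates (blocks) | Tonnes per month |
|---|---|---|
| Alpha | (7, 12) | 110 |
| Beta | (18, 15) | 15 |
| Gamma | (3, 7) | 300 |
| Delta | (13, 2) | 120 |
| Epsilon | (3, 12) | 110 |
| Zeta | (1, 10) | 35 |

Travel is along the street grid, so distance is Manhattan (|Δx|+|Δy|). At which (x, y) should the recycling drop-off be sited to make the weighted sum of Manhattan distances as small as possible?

Manhattan distance separates: Σwᵢ(|x−xᵢ|+|y−yᵢ|) = Σwᵢ|x−xᵢ| + Σwᵢ|y−yᵢ|, so x and y are optimised independently as 1-D weighted medians.
Total weight W = 690; half = 345.
x-coordinate, sorted with cumulative weight:
  x=1 (Zeta, w=35) cum 35
  x=3 (Gamma, w=300) cum 335
  x=3 (Epsilon, w=110) cum 445  ← median
  x=7 (Alpha, w=110) cum 555
  x=13 (Delta, w=120) cum 675
  x=18 (Beta, w=15) cum 690
⇒ x* = 3
y-coordinate, sorted with cumulative weight:
  y=2 (Delta, w=120) cum 120
  y=7 (Gamma, w=300) cum 420  ← median
  y=10 (Zeta, w=35) cum 455
  y=12 (Alpha, w=110) cum 565
  y=12 (Epsilon, w=110) cum 675
  y=15 (Beta, w=15) cum 690
⇒ y* = 7

(3, 7)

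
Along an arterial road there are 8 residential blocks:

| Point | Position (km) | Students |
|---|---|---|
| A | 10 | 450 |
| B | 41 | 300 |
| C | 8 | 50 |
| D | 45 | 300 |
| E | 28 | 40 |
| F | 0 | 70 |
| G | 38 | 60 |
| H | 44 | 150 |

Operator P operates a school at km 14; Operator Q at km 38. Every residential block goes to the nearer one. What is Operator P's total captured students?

570

The indifferent point is the midpoint (14+38)/2 = 26; residential blocks left of it (closer to Operator P at 14) go to Operator P, those right go to Operator Q.
  F at 0 (w=70) → Operator P
  C at 8 (w=50) → Operator P
  A at 10 (w=450) → Operator P
  E at 28 (w=40) → Operator Q
  G at 38 (w=60) → Operator Q
  B at 41 (w=300) → Operator Q
  H at 44 (w=150) → Operator Q
  D at 45 (w=300) → Operator Q
Operator P captures 570; Operator Q captures 850.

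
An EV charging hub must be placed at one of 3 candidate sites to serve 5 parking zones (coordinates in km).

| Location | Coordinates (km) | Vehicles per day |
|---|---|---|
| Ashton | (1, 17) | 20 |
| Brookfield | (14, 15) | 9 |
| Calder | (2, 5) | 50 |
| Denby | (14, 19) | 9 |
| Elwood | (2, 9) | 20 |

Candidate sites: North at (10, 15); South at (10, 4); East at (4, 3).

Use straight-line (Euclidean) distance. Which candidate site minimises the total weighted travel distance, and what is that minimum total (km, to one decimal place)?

Total weighted distance at each candidate:
  North (10, 15): total = 1111.6
  South (10, 4): total = 1153.1
  East (4, 3): total = 864.7
Minimum is at East with total 864.7 km.

East, total 864.7 km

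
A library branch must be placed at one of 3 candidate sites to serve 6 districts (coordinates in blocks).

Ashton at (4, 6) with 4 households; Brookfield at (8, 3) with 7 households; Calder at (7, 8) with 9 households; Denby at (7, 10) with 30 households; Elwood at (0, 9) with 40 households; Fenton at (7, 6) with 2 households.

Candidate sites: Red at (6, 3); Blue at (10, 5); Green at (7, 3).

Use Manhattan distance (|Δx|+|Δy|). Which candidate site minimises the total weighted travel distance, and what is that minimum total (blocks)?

Green, total 812 blocks

Total weighted distance at each candidate:
  Red (6, 3): total = 816
  Blue (10, 5): total = 918
  Green (7, 3): total = 812
Minimum is at Green with total 812 blocks.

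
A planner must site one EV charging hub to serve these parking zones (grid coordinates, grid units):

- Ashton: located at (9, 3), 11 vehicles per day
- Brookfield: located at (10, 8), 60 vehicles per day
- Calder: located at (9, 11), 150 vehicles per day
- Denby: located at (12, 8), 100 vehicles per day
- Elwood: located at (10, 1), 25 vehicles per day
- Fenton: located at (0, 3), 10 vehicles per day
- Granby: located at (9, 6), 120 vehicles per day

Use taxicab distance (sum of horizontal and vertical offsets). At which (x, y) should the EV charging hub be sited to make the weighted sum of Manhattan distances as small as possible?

(9, 8)

Manhattan distance separates: Σwᵢ(|x−xᵢ|+|y−yᵢ|) = Σwᵢ|x−xᵢ| + Σwᵢ|y−yᵢ|, so x and y are optimised independently as 1-D weighted medians.
Total weight W = 476; half = 238.
x-coordinate, sorted with cumulative weight:
  x=0 (Fenton, w=10) cum 10
  x=9 (Ashton, w=11) cum 21
  x=9 (Calder, w=150) cum 171
  x=9 (Granby, w=120) cum 291  ← median
  x=10 (Brookfield, w=60) cum 351
  x=10 (Elwood, w=25) cum 376
  x=12 (Denby, w=100) cum 476
⇒ x* = 9
y-coordinate, sorted with cumulative weight:
  y=1 (Elwood, w=25) cum 25
  y=3 (Ashton, w=11) cum 36
  y=3 (Fenton, w=10) cum 46
  y=6 (Granby, w=120) cum 166
  y=8 (Brookfield, w=60) cum 226
  y=8 (Denby, w=100) cum 326  ← median
  y=11 (Calder, w=150) cum 476
⇒ y* = 8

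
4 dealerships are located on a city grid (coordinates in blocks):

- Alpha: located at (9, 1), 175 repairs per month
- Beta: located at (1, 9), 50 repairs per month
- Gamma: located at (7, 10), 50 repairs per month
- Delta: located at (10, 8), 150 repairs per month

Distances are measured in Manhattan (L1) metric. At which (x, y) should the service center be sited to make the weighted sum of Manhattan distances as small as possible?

(9, 8)

Manhattan distance separates: Σwᵢ(|x−xᵢ|+|y−yᵢ|) = Σwᵢ|x−xᵢ| + Σwᵢ|y−yᵢ|, so x and y are optimised independently as 1-D weighted medians.
Total weight W = 425; half = 212.5.
x-coordinate, sorted with cumulative weight:
  x=1 (Beta, w=50) cum 50
  x=7 (Gamma, w=50) cum 100
  x=9 (Alpha, w=175) cum 275  ← median
  x=10 (Delta, w=150) cum 425
⇒ x* = 9
y-coordinate, sorted with cumulative weight:
  y=1 (Alpha, w=175) cum 175
  y=8 (Delta, w=150) cum 325  ← median
  y=9 (Beta, w=50) cum 375
  y=10 (Gamma, w=50) cum 425
⇒ y* = 8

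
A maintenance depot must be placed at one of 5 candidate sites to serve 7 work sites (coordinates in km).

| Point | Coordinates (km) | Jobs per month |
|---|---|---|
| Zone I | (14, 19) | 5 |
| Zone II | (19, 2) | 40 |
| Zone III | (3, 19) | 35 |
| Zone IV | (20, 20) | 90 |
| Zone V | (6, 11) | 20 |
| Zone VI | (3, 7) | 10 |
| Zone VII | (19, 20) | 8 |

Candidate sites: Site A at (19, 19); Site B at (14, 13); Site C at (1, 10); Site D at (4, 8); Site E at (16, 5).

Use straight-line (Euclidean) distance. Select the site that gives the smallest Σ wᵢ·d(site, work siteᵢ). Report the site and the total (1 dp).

Total weighted distance at each candidate:
  Site A (19, 19): total = 1905.6
  Site B (14, 13): total = 2140.7
  Site C (1, 10): total = 3424.8
  Site D (4, 8): total = 3147.1
  Site E (16, 5): total = 2793.4
Minimum is at Site A with total 1905.6 km.

Site A, total 1905.6 km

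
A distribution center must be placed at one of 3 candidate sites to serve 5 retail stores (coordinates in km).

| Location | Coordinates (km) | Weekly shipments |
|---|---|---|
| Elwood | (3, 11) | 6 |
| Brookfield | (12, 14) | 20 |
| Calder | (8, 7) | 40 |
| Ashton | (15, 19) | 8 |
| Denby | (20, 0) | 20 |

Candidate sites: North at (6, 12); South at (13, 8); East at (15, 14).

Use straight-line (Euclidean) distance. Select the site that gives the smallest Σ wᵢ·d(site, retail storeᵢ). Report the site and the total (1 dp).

Total weighted distance at each candidate:
  North (6, 12): total = 820.9
  South (13, 8): total = 690.3
  East (15, 14): total = 867.5
Minimum is at South with total 690.3 km.

South, total 690.3 km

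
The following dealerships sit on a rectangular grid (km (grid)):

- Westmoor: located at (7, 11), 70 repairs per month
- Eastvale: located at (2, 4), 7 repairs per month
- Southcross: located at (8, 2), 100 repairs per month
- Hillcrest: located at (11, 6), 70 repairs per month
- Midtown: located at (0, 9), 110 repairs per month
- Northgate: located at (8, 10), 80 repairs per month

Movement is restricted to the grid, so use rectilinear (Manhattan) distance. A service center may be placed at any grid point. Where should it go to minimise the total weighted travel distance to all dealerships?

Manhattan distance separates: Σwᵢ(|x−xᵢ|+|y−yᵢ|) = Σwᵢ|x−xᵢ| + Σwᵢ|y−yᵢ|, so x and y are optimised independently as 1-D weighted medians.
Total weight W = 437; half = 218.5.
x-coordinate, sorted with cumulative weight:
  x=0 (Midtown, w=110) cum 110
  x=2 (Eastvale, w=7) cum 117
  x=7 (Westmoor, w=70) cum 187
  x=8 (Southcross, w=100) cum 287  ← median
  x=8 (Northgate, w=80) cum 367
  x=11 (Hillcrest, w=70) cum 437
⇒ x* = 8
y-coordinate, sorted with cumulative weight:
  y=2 (Southcross, w=100) cum 100
  y=4 (Eastvale, w=7) cum 107
  y=6 (Hillcrest, w=70) cum 177
  y=9 (Midtown, w=110) cum 287  ← median
  y=10 (Northgate, w=80) cum 367
  y=11 (Westmoor, w=70) cum 437
⇒ y* = 9

(8, 9)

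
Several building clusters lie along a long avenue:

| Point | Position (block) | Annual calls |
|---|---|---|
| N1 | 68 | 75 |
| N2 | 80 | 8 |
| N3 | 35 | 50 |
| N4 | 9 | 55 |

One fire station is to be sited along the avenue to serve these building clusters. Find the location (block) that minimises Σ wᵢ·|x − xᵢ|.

x = 35

For a sum of weighted absolute distances on a line, the optimum is the weighted median (not the mean). Total weight W = 188; half-weight = 94.
Sort by position and accumulate weight:
  block 9 (N4, w=55) → cum 55
  block 35 (N3, w=50) → cum 105  ≥ 94 → median here
  block 68 (N1, w=75) → cum 180
  block 80 (N2, w=8) → cum 188
Optimal location: block 35.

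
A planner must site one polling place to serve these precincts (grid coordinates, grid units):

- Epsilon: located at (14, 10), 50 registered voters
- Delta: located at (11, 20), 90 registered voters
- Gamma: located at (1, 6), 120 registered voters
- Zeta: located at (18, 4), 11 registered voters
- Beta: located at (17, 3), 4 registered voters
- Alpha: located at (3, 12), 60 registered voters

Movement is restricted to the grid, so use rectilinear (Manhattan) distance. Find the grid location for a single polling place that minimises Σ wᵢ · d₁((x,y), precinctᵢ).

Manhattan distance separates: Σwᵢ(|x−xᵢ|+|y−yᵢ|) = Σwᵢ|x−xᵢ| + Σwᵢ|y−yᵢ|, so x and y are optimised independently as 1-D weighted medians.
Total weight W = 335; half = 167.5.
x-coordinate, sorted with cumulative weight:
  x=1 (Gamma, w=120) cum 120
  x=3 (Alpha, w=60) cum 180  ← median
  x=11 (Delta, w=90) cum 270
  x=14 (Epsilon, w=50) cum 320
  x=17 (Beta, w=4) cum 324
  x=18 (Zeta, w=11) cum 335
⇒ x* = 3
y-coordinate, sorted with cumulative weight:
  y=3 (Beta, w=4) cum 4
  y=4 (Zeta, w=11) cum 15
  y=6 (Gamma, w=120) cum 135
  y=10 (Epsilon, w=50) cum 185  ← median
  y=12 (Alpha, w=60) cum 245
  y=20 (Delta, w=90) cum 335
⇒ y* = 10

(3, 10)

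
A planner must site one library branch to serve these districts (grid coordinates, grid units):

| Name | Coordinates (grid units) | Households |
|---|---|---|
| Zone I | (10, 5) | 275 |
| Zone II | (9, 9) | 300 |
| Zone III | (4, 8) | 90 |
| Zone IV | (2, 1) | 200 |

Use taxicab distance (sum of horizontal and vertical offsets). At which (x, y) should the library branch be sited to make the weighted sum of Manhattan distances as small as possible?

Manhattan distance separates: Σwᵢ(|x−xᵢ|+|y−yᵢ|) = Σwᵢ|x−xᵢ| + Σwᵢ|y−yᵢ|, so x and y are optimised independently as 1-D weighted medians.
Total weight W = 865; half = 432.5.
x-coordinate, sorted with cumulative weight:
  x=2 (Zone IV, w=200) cum 200
  x=4 (Zone III, w=90) cum 290
  x=9 (Zone II, w=300) cum 590  ← median
  x=10 (Zone I, w=275) cum 865
⇒ x* = 9
y-coordinate, sorted with cumulative weight:
  y=1 (Zone IV, w=200) cum 200
  y=5 (Zone I, w=275) cum 475  ← median
  y=8 (Zone III, w=90) cum 565
  y=9 (Zone II, w=300) cum 865
⇒ y* = 5

(9, 5)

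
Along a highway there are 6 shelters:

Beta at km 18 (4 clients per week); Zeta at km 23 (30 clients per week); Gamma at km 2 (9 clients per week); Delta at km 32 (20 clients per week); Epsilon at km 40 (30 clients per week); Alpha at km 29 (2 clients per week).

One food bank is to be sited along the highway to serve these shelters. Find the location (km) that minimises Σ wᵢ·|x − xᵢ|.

x = 32

For a sum of weighted absolute distances on a line, the optimum is the weighted median (not the mean). Total weight W = 95; half-weight = 47.5.
Sort by position and accumulate weight:
  km 2 (Gamma, w=9) → cum 9
  km 18 (Beta, w=4) → cum 13
  km 23 (Zeta, w=30) → cum 43
  km 29 (Alpha, w=2) → cum 45
  km 32 (Delta, w=20) → cum 65  ≥ 47.5 → median here
  km 40 (Epsilon, w=30) → cum 95
Optimal location: km 32.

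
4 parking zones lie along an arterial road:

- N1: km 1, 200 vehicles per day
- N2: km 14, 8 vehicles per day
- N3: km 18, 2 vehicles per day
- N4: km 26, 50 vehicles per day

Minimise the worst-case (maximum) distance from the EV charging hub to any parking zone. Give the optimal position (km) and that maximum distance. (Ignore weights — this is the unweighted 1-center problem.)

location 13.5, max distance 12.5

The 1-center on a line is the midpoint of the two extreme points: leftmost at 1, rightmost at 26.
Optimal location = (1 + 26)/2 = 13.5; maximum distance = (26 − 1)/2 = 12.5.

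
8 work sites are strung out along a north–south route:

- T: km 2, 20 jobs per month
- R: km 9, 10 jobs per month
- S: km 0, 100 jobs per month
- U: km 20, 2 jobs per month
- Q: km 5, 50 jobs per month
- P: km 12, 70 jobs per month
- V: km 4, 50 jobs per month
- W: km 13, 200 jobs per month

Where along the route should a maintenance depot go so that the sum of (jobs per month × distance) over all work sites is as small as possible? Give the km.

x = 12

For a sum of weighted absolute distances on a line, the optimum is the weighted median (not the mean). Total weight W = 502; half-weight = 251.
Sort by position and accumulate weight:
  km 0 (S, w=100) → cum 100
  km 2 (T, w=20) → cum 120
  km 4 (V, w=50) → cum 170
  km 5 (Q, w=50) → cum 220
  km 9 (R, w=10) → cum 230
  km 12 (P, w=70) → cum 300  ≥ 251 → median here
  km 13 (W, w=200) → cum 500
  km 20 (U, w=2) → cum 502
Optimal location: km 12.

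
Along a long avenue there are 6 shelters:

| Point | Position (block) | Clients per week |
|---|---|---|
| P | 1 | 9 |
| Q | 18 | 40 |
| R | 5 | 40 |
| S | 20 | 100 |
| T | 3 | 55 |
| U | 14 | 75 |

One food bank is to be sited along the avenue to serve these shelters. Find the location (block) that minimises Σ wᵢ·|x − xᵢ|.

x = 14

For a sum of weighted absolute distances on a line, the optimum is the weighted median (not the mean). Total weight W = 319; half-weight = 159.5.
Sort by position and accumulate weight:
  block 1 (P, w=9) → cum 9
  block 3 (T, w=55) → cum 64
  block 5 (R, w=40) → cum 104
  block 14 (U, w=75) → cum 179  ≥ 159.5 → median here
  block 18 (Q, w=40) → cum 219
  block 20 (S, w=100) → cum 319
Optimal location: block 14.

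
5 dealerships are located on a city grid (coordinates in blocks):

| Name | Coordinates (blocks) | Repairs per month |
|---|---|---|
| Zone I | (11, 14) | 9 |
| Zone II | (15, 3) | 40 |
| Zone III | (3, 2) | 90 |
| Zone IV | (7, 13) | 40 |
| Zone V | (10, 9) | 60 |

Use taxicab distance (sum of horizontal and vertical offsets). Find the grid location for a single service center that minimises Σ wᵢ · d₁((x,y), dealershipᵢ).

Manhattan distance separates: Σwᵢ(|x−xᵢ|+|y−yᵢ|) = Σwᵢ|x−xᵢ| + Σwᵢ|y−yᵢ|, so x and y are optimised independently as 1-D weighted medians.
Total weight W = 239; half = 119.5.
x-coordinate, sorted with cumulative weight:
  x=3 (Zone III, w=90) cum 90
  x=7 (Zone IV, w=40) cum 130  ← median
  x=10 (Zone V, w=60) cum 190
  x=11 (Zone I, w=9) cum 199
  x=15 (Zone II, w=40) cum 239
⇒ x* = 7
y-coordinate, sorted with cumulative weight:
  y=2 (Zone III, w=90) cum 90
  y=3 (Zone II, w=40) cum 130  ← median
  y=9 (Zone V, w=60) cum 190
  y=13 (Zone IV, w=40) cum 230
  y=14 (Zone I, w=9) cum 239
⇒ y* = 3

(7, 3)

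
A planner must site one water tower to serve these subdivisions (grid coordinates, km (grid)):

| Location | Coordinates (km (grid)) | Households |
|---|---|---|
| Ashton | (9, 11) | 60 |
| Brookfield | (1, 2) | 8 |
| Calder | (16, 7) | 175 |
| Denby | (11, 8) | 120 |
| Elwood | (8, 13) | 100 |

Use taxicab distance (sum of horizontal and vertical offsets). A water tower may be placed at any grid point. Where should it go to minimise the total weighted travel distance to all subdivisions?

Manhattan distance separates: Σwᵢ(|x−xᵢ|+|y−yᵢ|) = Σwᵢ|x−xᵢ| + Σwᵢ|y−yᵢ|, so x and y are optimised independently as 1-D weighted medians.
Total weight W = 463; half = 231.5.
x-coordinate, sorted with cumulative weight:
  x=1 (Brookfield, w=8) cum 8
  x=8 (Elwood, w=100) cum 108
  x=9 (Ashton, w=60) cum 168
  x=11 (Denby, w=120) cum 288  ← median
  x=16 (Calder, w=175) cum 463
⇒ x* = 11
y-coordinate, sorted with cumulative weight:
  y=2 (Brookfield, w=8) cum 8
  y=7 (Calder, w=175) cum 183
  y=8 (Denby, w=120) cum 303  ← median
  y=11 (Ashton, w=60) cum 363
  y=13 (Elwood, w=100) cum 463
⇒ y* = 8

(11, 8)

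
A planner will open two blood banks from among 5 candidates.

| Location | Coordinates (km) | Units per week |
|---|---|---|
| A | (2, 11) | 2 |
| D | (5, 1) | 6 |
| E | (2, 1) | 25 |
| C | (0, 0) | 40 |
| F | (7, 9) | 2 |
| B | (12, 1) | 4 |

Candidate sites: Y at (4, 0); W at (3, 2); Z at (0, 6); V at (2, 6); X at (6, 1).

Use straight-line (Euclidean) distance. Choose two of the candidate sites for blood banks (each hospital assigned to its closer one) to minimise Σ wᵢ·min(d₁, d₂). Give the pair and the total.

Evaluate every pair (each demand assigned to the nearer of the two):
  {W, X}: total = 243.8
  {W, V}: total = 250.9
  {Y, W}: total = 254.5
  {W, Z}: total = 255.2
  {Y, V}: total = 278.3
  {Y, Z}: total = 282.6
  {Y, X}: total = 283.6
  {V, X}: total = 395.0
  {Z, X}: total = 396.0
  {Z, V}: total = 466.4
Best pair: {W, X} with total 243.8.

{W, X}, total 243.8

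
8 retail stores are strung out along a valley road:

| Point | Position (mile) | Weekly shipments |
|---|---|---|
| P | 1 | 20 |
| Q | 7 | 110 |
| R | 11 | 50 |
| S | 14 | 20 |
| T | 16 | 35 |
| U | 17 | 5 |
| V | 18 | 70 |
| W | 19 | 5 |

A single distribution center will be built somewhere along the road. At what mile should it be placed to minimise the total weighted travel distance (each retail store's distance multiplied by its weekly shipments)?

For a sum of weighted absolute distances on a line, the optimum is the weighted median (not the mean). Total weight W = 315; half-weight = 157.5.
Sort by position and accumulate weight:
  mile 1 (P, w=20) → cum 20
  mile 7 (Q, w=110) → cum 130
  mile 11 (R, w=50) → cum 180  ≥ 157.5 → median here
  mile 14 (S, w=20) → cum 200
  mile 16 (T, w=35) → cum 235
  mile 17 (U, w=5) → cum 240
  mile 18 (V, w=70) → cum 310
  mile 19 (W, w=5) → cum 315
Optimal location: mile 11.

x = 11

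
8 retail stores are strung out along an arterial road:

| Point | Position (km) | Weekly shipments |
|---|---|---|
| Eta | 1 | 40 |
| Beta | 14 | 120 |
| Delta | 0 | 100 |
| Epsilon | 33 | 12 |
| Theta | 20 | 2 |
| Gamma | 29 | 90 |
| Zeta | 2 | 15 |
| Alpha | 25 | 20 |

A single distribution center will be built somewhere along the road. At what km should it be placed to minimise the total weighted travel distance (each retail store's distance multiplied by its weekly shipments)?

For a sum of weighted absolute distances on a line, the optimum is the weighted median (not the mean). Total weight W = 399; half-weight = 199.5.
Sort by position and accumulate weight:
  km 0 (Delta, w=100) → cum 100
  km 1 (Eta, w=40) → cum 140
  km 2 (Zeta, w=15) → cum 155
  km 14 (Beta, w=120) → cum 275  ≥ 199.5 → median here
  km 20 (Theta, w=2) → cum 277
  km 25 (Alpha, w=20) → cum 297
  km 29 (Gamma, w=90) → cum 387
  km 33 (Epsilon, w=12) → cum 399
Optimal location: km 14.

x = 14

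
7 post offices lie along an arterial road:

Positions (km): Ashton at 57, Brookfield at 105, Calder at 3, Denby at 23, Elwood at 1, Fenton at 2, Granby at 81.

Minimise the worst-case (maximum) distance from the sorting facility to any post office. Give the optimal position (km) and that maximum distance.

location 53, max distance 52

The 1-center on a line is the midpoint of the two extreme points: leftmost at 1, rightmost at 105.
Optimal location = (1 + 105)/2 = 53; maximum distance = (105 − 1)/2 = 52.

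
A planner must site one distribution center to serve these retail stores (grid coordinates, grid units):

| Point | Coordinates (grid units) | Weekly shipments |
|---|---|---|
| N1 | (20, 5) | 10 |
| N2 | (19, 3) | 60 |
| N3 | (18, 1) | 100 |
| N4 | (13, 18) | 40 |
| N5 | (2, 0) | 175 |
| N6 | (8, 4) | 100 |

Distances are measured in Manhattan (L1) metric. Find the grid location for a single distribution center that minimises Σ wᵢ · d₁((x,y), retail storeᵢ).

(8, 1)

Manhattan distance separates: Σwᵢ(|x−xᵢ|+|y−yᵢ|) = Σwᵢ|x−xᵢ| + Σwᵢ|y−yᵢ|, so x and y are optimised independently as 1-D weighted medians.
Total weight W = 485; half = 242.5.
x-coordinate, sorted with cumulative weight:
  x=2 (N5, w=175) cum 175
  x=8 (N6, w=100) cum 275  ← median
  x=13 (N4, w=40) cum 315
  x=18 (N3, w=100) cum 415
  x=19 (N2, w=60) cum 475
  x=20 (N1, w=10) cum 485
⇒ x* = 8
y-coordinate, sorted with cumulative weight:
  y=0 (N5, w=175) cum 175
  y=1 (N3, w=100) cum 275  ← median
  y=3 (N2, w=60) cum 335
  y=4 (N6, w=100) cum 435
  y=5 (N1, w=10) cum 445
  y=18 (N4, w=40) cum 485
⇒ y* = 1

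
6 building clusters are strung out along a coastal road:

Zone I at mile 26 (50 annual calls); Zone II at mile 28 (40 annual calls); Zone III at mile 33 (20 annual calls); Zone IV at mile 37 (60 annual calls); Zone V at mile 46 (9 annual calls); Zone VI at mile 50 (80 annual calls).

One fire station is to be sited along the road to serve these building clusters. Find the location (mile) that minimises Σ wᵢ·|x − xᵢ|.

For a sum of weighted absolute distances on a line, the optimum is the weighted median (not the mean). Total weight W = 259; half-weight = 129.5.
Sort by position and accumulate weight:
  mile 26 (Zone I, w=50) → cum 50
  mile 28 (Zone II, w=40) → cum 90
  mile 33 (Zone III, w=20) → cum 110
  mile 37 (Zone IV, w=60) → cum 170  ≥ 129.5 → median here
  mile 46 (Zone V, w=9) → cum 179
  mile 50 (Zone VI, w=80) → cum 259
Optimal location: mile 37.

x = 37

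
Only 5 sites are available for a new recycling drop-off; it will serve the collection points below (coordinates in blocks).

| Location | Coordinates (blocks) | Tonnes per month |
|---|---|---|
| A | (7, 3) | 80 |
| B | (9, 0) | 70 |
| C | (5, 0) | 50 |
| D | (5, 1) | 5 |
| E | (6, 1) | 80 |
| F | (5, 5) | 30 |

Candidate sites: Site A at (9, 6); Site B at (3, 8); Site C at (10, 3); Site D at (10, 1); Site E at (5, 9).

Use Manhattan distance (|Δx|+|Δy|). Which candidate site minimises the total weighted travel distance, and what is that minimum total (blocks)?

Total weighted distance at each candidate:
  Site A (9, 6): total = 2155
  Site B (3, 8): total = 3195
  Site C (10, 3): total = 1645
  Site D (10, 1): total = 1455
  Site E (5, 9): total = 2880
Minimum is at Site D with total 1455 blocks.

Site D, total 1455 blocks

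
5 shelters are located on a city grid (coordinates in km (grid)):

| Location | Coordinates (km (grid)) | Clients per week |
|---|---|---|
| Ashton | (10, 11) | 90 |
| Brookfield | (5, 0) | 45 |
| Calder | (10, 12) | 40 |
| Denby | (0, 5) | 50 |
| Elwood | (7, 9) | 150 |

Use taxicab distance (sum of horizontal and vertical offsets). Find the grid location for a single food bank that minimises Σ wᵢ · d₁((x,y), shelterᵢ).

(7, 9)

Manhattan distance separates: Σwᵢ(|x−xᵢ|+|y−yᵢ|) = Σwᵢ|x−xᵢ| + Σwᵢ|y−yᵢ|, so x and y are optimised independently as 1-D weighted medians.
Total weight W = 375; half = 187.5.
x-coordinate, sorted with cumulative weight:
  x=0 (Denby, w=50) cum 50
  x=5 (Brookfield, w=45) cum 95
  x=7 (Elwood, w=150) cum 245  ← median
  x=10 (Ashton, w=90) cum 335
  x=10 (Calder, w=40) cum 375
⇒ x* = 7
y-coordinate, sorted with cumulative weight:
  y=0 (Brookfield, w=45) cum 45
  y=5 (Denby, w=50) cum 95
  y=9 (Elwood, w=150) cum 245  ← median
  y=11 (Ashton, w=90) cum 335
  y=12 (Calder, w=40) cum 375
⇒ y* = 9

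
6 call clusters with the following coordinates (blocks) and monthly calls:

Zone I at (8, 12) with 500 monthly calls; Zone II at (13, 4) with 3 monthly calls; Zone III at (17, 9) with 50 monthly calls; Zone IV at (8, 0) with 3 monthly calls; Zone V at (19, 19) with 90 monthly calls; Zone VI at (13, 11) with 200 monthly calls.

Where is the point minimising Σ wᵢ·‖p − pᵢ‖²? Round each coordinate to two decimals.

The minimiser of Σwᵢ‖p−pᵢ‖² is the weighted centroid p* = (Σwᵢpᵢ)/(Σwᵢ).
Σwᵢ = 846.
Σwᵢxᵢ = 500·8 + 3·13 + 50·17 + 3·8 + 90·19 + 200·13 = 9223.
Σwᵢyᵢ = 500·12 + 3·4 + 50·9 + 3·0 + 90·19 + 200·11 = 10372.
x* = 9223/846 = 10.90, y* = 10372/846 = 12.26.

(10.90, 12.26)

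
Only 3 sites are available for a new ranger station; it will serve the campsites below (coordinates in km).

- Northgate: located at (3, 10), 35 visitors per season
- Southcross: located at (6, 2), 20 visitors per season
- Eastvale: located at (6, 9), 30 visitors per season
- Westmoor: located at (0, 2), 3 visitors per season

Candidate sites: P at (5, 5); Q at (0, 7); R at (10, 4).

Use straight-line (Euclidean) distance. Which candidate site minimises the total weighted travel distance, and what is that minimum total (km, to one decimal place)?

Total weighted distance at each candidate:
  P (5, 5): total = 392.9
  Q (0, 7): total = 509.4
  R (10, 4): total = 634.8
Minimum is at P with total 392.9 km.

P, total 392.9 km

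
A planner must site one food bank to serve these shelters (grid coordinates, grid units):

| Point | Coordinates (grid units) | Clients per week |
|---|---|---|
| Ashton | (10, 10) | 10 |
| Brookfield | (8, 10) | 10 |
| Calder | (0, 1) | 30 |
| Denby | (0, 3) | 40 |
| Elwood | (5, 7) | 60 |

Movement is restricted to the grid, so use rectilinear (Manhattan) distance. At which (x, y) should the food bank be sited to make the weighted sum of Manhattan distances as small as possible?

Manhattan distance separates: Σwᵢ(|x−xᵢ|+|y−yᵢ|) = Σwᵢ|x−xᵢ| + Σwᵢ|y−yᵢ|, so x and y are optimised independently as 1-D weighted medians.
Total weight W = 150; half = 75.
x-coordinate, sorted with cumulative weight:
  x=0 (Calder, w=30) cum 30
  x=0 (Denby, w=40) cum 70
  x=5 (Elwood, w=60) cum 130  ← median
  x=8 (Brookfield, w=10) cum 140
  x=10 (Ashton, w=10) cum 150
⇒ x* = 5
y-coordinate, sorted with cumulative weight:
  y=1 (Calder, w=30) cum 30
  y=3 (Denby, w=40) cum 70
  y=7 (Elwood, w=60) cum 130  ← median
  y=10 (Ashton, w=10) cum 140
  y=10 (Brookfield, w=10) cum 150
⇒ y* = 7

(5, 7)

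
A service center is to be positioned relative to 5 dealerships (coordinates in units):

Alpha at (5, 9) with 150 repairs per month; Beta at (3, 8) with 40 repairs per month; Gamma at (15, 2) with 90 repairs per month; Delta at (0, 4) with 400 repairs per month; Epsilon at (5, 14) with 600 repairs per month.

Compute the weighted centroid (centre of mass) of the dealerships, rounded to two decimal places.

The minimiser of Σwᵢ‖p−pᵢ‖² is the weighted centroid p* = (Σwᵢpᵢ)/(Σwᵢ).
Σwᵢ = 1280.
Σwᵢxᵢ = 150·5 + 40·3 + 90·15 + 400·0 + 600·5 = 5220.
Σwᵢyᵢ = 150·9 + 40·8 + 90·2 + 400·4 + 600·14 = 11850.
x* = 5220/1280 = 4.08, y* = 11850/1280 = 9.26.

(4.08, 9.26)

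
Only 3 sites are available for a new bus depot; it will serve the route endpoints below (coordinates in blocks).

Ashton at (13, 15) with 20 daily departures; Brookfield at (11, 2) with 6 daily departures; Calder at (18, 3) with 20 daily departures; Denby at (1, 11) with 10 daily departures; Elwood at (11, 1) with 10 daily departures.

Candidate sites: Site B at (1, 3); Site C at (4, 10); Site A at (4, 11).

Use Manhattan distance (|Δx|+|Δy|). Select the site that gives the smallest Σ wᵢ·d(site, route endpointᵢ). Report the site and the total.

Total weighted distance at each candidate:
  Site B (1, 3): total = 1086
  Site C (4, 10): total = 990
  Site A (4, 11): total = 996
Minimum is at Site C with total 990 blocks.

Site C, total 990 blocks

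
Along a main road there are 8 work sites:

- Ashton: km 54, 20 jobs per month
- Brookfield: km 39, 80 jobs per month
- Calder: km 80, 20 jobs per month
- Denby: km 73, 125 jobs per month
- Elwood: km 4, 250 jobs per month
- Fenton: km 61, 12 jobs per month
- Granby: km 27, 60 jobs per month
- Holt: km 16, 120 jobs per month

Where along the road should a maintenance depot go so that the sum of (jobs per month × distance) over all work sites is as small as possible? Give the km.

For a sum of weighted absolute distances on a line, the optimum is the weighted median (not the mean). Total weight W = 687; half-weight = 343.5.
Sort by position and accumulate weight:
  km 4 (Elwood, w=250) → cum 250
  km 16 (Holt, w=120) → cum 370  ≥ 343.5 → median here
  km 27 (Granby, w=60) → cum 430
  km 39 (Brookfield, w=80) → cum 510
  km 54 (Ashton, w=20) → cum 530
  km 61 (Fenton, w=12) → cum 542
  km 73 (Denby, w=125) → cum 667
  km 80 (Calder, w=20) → cum 687
Optimal location: km 16.

x = 16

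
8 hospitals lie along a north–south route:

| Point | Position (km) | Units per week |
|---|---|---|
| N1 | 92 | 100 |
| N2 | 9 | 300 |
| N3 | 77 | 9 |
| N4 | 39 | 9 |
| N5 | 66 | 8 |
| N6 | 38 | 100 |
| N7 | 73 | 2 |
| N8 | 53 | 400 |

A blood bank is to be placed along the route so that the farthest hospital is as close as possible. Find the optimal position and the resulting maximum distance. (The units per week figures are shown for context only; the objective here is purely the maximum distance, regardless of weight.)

location 50.5, max distance 41.5

The 1-center on a line is the midpoint of the two extreme points: leftmost at 9, rightmost at 92.
Optimal location = (9 + 92)/2 = 50.5; maximum distance = (92 − 9)/2 = 41.5.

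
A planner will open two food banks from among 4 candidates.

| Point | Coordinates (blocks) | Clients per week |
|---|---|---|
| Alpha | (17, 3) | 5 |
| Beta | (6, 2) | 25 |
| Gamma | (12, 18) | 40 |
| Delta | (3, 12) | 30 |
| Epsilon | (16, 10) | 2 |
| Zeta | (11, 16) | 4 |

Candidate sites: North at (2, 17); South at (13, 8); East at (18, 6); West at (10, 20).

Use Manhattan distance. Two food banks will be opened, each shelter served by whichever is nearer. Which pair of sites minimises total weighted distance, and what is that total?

Evaluate every pair (each demand assigned to the nearer of the two):
  {South, West}: total = 980
  {North, West}: total = 987
  {North, South}: total = 1040
  {East, West}: total = 1062
  {North, East}: total = 1092
  {South, East}: total = 1255
Best pair: {South, West} with total 980.

{South, West}, total 980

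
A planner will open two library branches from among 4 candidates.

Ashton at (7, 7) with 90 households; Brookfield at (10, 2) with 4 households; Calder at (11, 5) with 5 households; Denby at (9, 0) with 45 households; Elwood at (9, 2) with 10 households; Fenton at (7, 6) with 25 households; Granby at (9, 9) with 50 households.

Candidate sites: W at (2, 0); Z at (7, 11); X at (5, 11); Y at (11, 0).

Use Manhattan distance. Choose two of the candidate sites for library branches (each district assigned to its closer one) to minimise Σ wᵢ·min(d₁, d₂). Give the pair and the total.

Evaluate every pair (each demand assigned to the nearer of the two):
  {Z, Y}: total = 852
  {W, Z}: total = 1180
  {X, Y}: total = 1182
  {Z, X}: total = 1478
  {W, X}: total = 1520
  {W, Y}: total = 1957
Best pair: {Z, Y} with total 852.

{Z, Y}, total 852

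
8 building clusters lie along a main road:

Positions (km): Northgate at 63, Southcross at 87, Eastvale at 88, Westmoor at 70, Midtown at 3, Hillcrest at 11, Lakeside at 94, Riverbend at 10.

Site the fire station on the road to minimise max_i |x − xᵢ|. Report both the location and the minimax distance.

The 1-center on a line is the midpoint of the two extreme points: leftmost at 3, rightmost at 94.
Optimal location = (3 + 94)/2 = 48.5; maximum distance = (94 − 3)/2 = 45.5.

location 48.5, max distance 45.5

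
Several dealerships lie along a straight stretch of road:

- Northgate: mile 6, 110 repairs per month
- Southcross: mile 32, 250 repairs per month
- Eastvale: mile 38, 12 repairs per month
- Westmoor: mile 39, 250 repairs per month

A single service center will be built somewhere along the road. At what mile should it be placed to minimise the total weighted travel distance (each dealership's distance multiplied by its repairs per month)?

For a sum of weighted absolute distances on a line, the optimum is the weighted median (not the mean). Total weight W = 622; half-weight = 311.
Sort by position and accumulate weight:
  mile 6 (Northgate, w=110) → cum 110
  mile 32 (Southcross, w=250) → cum 360  ≥ 311 → median here
  mile 38 (Eastvale, w=12) → cum 372
  mile 39 (Westmoor, w=250) → cum 622
Optimal location: mile 32.

x = 32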